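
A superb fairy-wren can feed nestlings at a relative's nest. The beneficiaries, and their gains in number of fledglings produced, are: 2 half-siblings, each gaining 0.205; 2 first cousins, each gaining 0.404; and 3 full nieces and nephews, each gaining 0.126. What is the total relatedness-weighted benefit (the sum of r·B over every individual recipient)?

r to a half-sibling = 1/4 (half-sibs share one parent — one path of length 2: r = (1/2)^2 = 1/4).
r to a first cousin = 1/8 (first cousins share one grandparent pair — two paths of length 4: r = 2·(1/2)^4 = 1/8).
r to a full niece or nephew = 1/4 (full aunt/uncle↔niece/nephew: two paths of length 3 through the shared grandparent pair: r = 2·(1/2)^3 = 1/4).
Summing one r·B term per recipient: 2·0.25·0.205 + 2·0.125·0.404 + 3·0.25·0.126 = 0.298.

0.298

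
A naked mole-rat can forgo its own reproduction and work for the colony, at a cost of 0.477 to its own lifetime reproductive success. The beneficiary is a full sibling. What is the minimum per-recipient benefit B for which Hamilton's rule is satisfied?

0.954

r to a full sibling = 0.5 (full sibs share both parents — two paths of length 2: r = 2·(1/2)^2 = 1/2).
Hamilton's rule with n recipients of equal r: n·r·B > C, so B > C/(n·r) = 0.477/(1·0.5) = 0.954.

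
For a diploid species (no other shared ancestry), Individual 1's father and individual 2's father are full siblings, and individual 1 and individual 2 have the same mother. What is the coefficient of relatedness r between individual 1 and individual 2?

Relatedness sums over independent paths through distinct common ancestors.
Individual 1 and individual 2 are related in two ways: first cousins through their fathers (r = 1/8) and half-sibs through their shared mother (r = 1/4).
r = 1/8 + 1/4 = 0.375.

0.375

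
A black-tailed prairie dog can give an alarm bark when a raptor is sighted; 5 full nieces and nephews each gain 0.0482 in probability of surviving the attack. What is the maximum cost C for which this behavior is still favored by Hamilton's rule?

0.06025

r to a full niece or nephew = 0.25 (full aunt/uncle↔niece/nephew: two paths of length 3 through the shared grandparent pair: r = 2·(1/2)^3 = 1/4).
Hamilton's rule: n·r·B > C, so the trait is favored while C < n·r·B = 5·0.25·0.0482 = 0.06025.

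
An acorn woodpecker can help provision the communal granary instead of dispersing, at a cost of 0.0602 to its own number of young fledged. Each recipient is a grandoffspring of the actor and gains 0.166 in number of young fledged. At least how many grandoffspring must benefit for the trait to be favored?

r to a grandoffspring = 0.25 (two parent–offspring links: r = (1/2)^2 = 1/4).
Hamilton's rule: n·r·B > C  ⇒  n > C/(r·B) = 0.0602/(0.25·0.166) = 1.451.
The smallest integer exceeding 1.451 is 2.

2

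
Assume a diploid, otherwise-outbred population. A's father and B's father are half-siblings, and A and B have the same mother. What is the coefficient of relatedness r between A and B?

Wright's path rule: contributions from independent ancestry routes add.
A and B are related in two ways: half first cousins through their fathers (r = 1/16) and half-sibs through their shared mother (r = 1/4).
r = 1/16 + 1/4 = 0.3125.

0.3125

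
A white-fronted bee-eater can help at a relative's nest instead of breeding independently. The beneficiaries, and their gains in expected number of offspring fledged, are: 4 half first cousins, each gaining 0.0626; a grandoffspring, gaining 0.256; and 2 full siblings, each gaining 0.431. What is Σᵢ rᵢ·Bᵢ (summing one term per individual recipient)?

0.51065

r to a half first cousin = 1/16 (half first cousins share one grandparent — one path of length 4: r = (1/2)^4 = 1/16).
r to a grandoffspring = 1/4 (two parent–offspring links: r = (1/2)^2 = 1/4).
r to a full sibling = 0.5 (full sibs share both parents — two paths of length 2: r = 2·(1/2)^2 = 1/2).
Summing one r·B term per recipient: 4·0.0625·0.0626 + 1·0.25·0.256 + 2·0.5·0.431 = 0.51065.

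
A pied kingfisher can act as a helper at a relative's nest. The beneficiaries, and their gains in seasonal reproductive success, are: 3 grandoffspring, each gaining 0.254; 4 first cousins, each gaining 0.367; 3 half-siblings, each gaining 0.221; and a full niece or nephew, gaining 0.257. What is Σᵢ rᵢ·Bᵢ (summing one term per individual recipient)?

r to a grandoffspring = 0.25 (two parent–offspring links: r = (1/2)^2 = 1/4).
r to a first cousin = 0.125 (first cousins share one grandparent pair — two paths of length 4: r = 2·(1/2)^4 = 1/8).
r to a half-sibling = 0.25 (half-sibs share one parent — one path of length 2: r = (1/2)^2 = 1/4).
r to a full niece or nephew = 0.25 (full aunt/uncle↔niece/nephew: two paths of length 3 through the shared grandparent pair: r = 2·(1/2)^3 = 1/4).
Summing one r·B term per recipient: 3·0.25·0.254 + 4·0.125·0.367 + 3·0.25·0.221 + 1·0.25·0.257 = 0.604.

0.604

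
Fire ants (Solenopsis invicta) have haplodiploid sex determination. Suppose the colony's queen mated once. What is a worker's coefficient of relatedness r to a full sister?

0.75

Haplodiploid full sisters inherit their father's entire haploid genome identically (contributing 1/2) and on average half of their mother's contribution (1/2 · 1/2 = 1/4); r = 1/2 + 1/4 = 3/4.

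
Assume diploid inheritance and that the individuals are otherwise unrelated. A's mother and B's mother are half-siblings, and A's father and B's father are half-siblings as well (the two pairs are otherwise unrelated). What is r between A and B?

Relatedness sums over independent paths through distinct common ancestors.
A and B are related in two ways: half first cousins through their mothers (r = 1/16) and half first cousins through their fathers (r = 1/16).
r = 1/16 + 1/16 = 1/8 = 0.125.

0.125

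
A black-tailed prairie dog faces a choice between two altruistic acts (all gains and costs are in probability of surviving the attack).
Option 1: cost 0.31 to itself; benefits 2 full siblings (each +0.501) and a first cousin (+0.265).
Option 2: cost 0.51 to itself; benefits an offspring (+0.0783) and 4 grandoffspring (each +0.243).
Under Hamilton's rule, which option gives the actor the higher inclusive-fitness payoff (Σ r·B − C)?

Option 1: r to a full sibling = 0.5.
Option 1: r to a first cousin = 0.125.
Option 1: Σ r·B − C = (2·0.5·0.501 + 1·0.125·0.265) − 0.31 = 0.224125.
Option 2: r to an offspring = 0.5.
Option 2: r to a grandoffspring = 0.25.
Option 2: Σ r·B − C = (1·0.5·0.0783 + 4·0.25·0.243) − 0.51 = -0.22785.
Option 1 has the higher net inclusive-fitness payoff.

Option 1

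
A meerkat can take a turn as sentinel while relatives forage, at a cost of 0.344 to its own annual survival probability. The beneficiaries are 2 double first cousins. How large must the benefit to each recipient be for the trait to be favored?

r to a double first cousin = 1/4 (double first cousins share both grandparent pairs — four paths of length 4: r = 4·(1/2)^4 = 1/4).
Hamilton's rule with n recipients of equal r: n·r·B > C, so B > C/(n·r) = 0.344/(2·0.25) = 0.688.

0.688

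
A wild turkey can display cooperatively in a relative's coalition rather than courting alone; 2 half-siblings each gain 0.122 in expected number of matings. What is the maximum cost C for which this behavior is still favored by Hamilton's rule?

0.061

r to a half-sibling = 0.25 (half-sibs share one parent — one path of length 2: r = (1/2)^2 = 1/4).
Hamilton's rule: n·r·B > C, so the trait is favored while C < n·r·B = 2·0.25·0.122 = 0.061.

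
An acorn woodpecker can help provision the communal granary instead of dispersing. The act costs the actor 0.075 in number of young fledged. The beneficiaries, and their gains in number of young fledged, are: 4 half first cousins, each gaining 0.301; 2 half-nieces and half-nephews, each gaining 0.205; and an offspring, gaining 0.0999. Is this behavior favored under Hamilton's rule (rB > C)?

Hamilton's rule: the trait is favored when the sum of r·B over every recipient exceeds the actor's cost C.
r to a half first cousin = 0.0625 (half first cousins share one grandparent — one path of length 4: r = (1/2)^4 = 1/16).
r to a half-niece or half-nephew = 1/8 (half-aunt/uncle↔niece/nephew: one path of length 3: r = (1/2)^3 = 1/8).
r to an offspring = 0.5 (one parent–offspring link: r = (1/2)^1 = 1/2).
Summing one r·B term per recipient: 4·0.0625·0.301 + 2·0.125·0.205 + 1·0.5·0.0999 = 0.17645.
0.17645 > 0.075: the indirect benefit exceeds the cost.

Yes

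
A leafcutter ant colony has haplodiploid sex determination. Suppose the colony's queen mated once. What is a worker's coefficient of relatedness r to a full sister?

Haplodiploid full sisters inherit their father's entire haploid genome identically (contributing 1/2) and on average half of their mother's contribution (1/2 · 1/2 = 1/4); r = 1/2 + 1/4 = 3/4.

0.75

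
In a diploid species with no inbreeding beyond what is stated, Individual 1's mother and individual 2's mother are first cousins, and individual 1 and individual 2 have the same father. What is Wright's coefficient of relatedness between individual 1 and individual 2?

Independent pedigree routes through distinct common ancestors add.
Individual 1 and individual 2 are related in two ways: second cousins through their mothers (r = 1/32) and half-sibs through their shared father (r = 1/4).
r = 1/32 + 1/4 = 0.28125.

0.28125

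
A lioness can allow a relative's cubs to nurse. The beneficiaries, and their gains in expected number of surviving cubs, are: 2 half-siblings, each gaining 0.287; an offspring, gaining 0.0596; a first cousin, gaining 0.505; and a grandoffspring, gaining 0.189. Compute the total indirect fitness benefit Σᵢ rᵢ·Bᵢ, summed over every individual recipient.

r to a half-sibling = 1/4 (half-sibs share one parent — one path of length 2: r = (1/2)^2 = 1/4).
r to an offspring = 0.5 (one parent–offspring link: r = (1/2)^1 = 1/2).
r to a first cousin = 0.125 (first cousins share one grandparent pair — two paths of length 4: r = 2·(1/2)^4 = 1/8).
r to a grandoffspring = 0.25 (two parent–offspring links: r = (1/2)^2 = 1/4).
Summing one r·B term per recipient: 2·0.25·0.287 + 1·0.5·0.0596 + 1·0.125·0.505 + 1·0.25·0.189 = 0.283675.

0.283675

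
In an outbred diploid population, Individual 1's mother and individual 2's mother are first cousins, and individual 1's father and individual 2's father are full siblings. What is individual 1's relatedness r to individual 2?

Relatedness sums over independent paths through distinct common ancestors.
Individual 1 and individual 2 are related in two ways: second cousins through their mothers (r = 1/32) and first cousins through their fathers (r = 1/8).
r = 1/32 + 1/8 = 5/32 = 0.15625.

0.15625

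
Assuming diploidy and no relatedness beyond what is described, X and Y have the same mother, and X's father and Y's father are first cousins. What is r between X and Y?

0.28125

Independent pedigree routes through distinct common ancestors add.
X and Y are related in two ways: half-sibs through their shared mother (r = 1/4) and second cousins through their fathers (r = 1/32).
r = 1/4 + 1/32 = 0.28125.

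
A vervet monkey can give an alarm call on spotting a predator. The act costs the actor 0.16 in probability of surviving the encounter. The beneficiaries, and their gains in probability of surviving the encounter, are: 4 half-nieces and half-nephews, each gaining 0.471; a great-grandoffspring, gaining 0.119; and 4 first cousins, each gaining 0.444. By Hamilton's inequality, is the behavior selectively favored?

Yes

Hamilton's rule: the trait is favored when the sum of r·B over every recipient exceeds the actor's cost C.
r to a half-niece or half-nephew = 0.125 (half-aunt/uncle↔niece/nephew: one path of length 3: r = (1/2)^3 = 1/8).
r to a great-grandoffspring = 1/8 (three parent–offspring links: r = (1/2)^3 = 1/8).
r to a first cousin = 0.125 (first cousins share one grandparent pair — two paths of length 4: r = 2·(1/2)^4 = 1/8).
Summing one r·B term per recipient: 4·0.125·0.471 + 1·0.125·0.119 + 4·0.125·0.444 = 0.472375.
0.472375 > 0.16: the indirect benefit exceeds the cost.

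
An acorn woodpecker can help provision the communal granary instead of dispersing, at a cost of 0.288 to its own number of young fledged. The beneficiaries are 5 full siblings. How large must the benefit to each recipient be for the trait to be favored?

r to a full sibling = 1/2 (full sibs share both parents — two paths of length 2: r = 2·(1/2)^2 = 1/2).
Hamilton's rule with n recipients of equal r: n·r·B > C, so B > C/(n·r) = 0.288/(5·0.5) = 0.1152.

0.1152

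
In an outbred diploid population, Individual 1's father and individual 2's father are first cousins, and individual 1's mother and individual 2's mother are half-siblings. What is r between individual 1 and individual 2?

Independent pedigree routes through distinct common ancestors add.
Individual 1 and individual 2 are related in two ways: second cousins through their fathers (r = 1/32) and half first cousins through their mothers (r = 1/16).
r = 1/32 + 1/16 = 3/32 = 0.09375.

0.09375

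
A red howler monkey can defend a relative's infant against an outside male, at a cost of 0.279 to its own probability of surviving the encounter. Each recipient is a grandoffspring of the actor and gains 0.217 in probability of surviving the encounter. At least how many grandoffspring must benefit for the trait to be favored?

6

r to a grandoffspring = 1/4 (two parent–offspring links: r = (1/2)^2 = 1/4).
Hamilton's rule: n·r·B > C  ⇒  n > C/(r·B) = 0.279/(0.25·0.217) = 5.143.
The smallest integer exceeding 5.143 is 6.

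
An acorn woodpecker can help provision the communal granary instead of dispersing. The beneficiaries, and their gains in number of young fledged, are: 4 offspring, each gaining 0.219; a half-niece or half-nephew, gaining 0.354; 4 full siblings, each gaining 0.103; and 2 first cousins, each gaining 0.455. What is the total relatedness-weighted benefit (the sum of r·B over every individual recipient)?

r to an offspring = 1/2 (one parent–offspring link: r = (1/2)^1 = 1/2).
r to a half-niece or half-nephew = 0.125 (half-aunt/uncle↔niece/nephew: one path of length 3: r = (1/2)^3 = 1/8).
r to a full sibling = 1/2 (full sibs share both parents — two paths of length 2: r = 2·(1/2)^2 = 1/2).
r to a first cousin = 0.125 (first cousins share one grandparent pair — two paths of length 4: r = 2·(1/2)^4 = 1/8).
Summing one r·B term per recipient: 4·0.5·0.219 + 1·0.125·0.354 + 4·0.5·0.103 + 2·0.125·0.455 = 0.802.

0.802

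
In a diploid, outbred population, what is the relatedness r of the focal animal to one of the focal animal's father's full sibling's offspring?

0.125

Each parent–offspring link contributes a factor of 1/2, and independent paths through distinct common ancestors add.
First cousins share one grandparent pair — two paths of length 4: r = 2·(1/2)^4 = 1/8.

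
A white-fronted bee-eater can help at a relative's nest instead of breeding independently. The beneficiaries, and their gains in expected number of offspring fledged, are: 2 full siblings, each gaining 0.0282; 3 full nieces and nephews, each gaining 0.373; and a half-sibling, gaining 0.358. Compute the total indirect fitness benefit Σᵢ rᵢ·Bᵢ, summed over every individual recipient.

r to a full sibling = 1/2 (full sibs share both parents — two paths of length 2: r = 2·(1/2)^2 = 1/2).
r to a full niece or nephew = 1/4 (full aunt/uncle↔niece/nephew: two paths of length 3 through the shared grandparent pair: r = 2·(1/2)^3 = 1/4).
r to a half-sibling = 0.25 (half-sibs share one parent — one path of length 2: r = (1/2)^2 = 1/4).
Summing one r·B term per recipient: 2·0.5·0.0282 + 3·0.25·0.373 + 1·0.25·0.358 = 0.39745.

0.39745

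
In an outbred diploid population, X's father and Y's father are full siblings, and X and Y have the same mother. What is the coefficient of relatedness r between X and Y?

0.375

With two independent routes of shared ancestry, r is the sum of the two contributions.
X and Y are related in two ways: first cousins through their fathers (r = 1/8) and half-sibs through their shared mother (r = 1/4).
r = 1/8 + 1/4 = 3/8 = 0.375.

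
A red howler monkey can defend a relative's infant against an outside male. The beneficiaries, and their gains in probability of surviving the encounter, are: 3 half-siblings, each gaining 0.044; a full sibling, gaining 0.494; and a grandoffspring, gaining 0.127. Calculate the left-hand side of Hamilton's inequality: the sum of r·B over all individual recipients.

r to a half-sibling = 0.25 (half-sibs share one parent — one path of length 2: r = (1/2)^2 = 1/4).
r to a full sibling = 1/2 (full sibs share both parents — two paths of length 2: r = 2·(1/2)^2 = 1/2).
r to a grandoffspring = 0.25 (two parent–offspring links: r = (1/2)^2 = 1/4).
Summing one r·B term per recipient: 3·0.25·0.044 + 1·0.5·0.494 + 1·0.25·0.127 = 0.31175.

0.31175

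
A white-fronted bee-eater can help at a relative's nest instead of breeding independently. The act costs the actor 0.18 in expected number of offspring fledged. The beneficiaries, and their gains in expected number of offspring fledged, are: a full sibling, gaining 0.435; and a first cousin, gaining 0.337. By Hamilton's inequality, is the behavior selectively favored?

Yes

Hamilton's rule: the trait is favored when the sum of r·B over every recipient exceeds the actor's cost C.
r to a full sibling = 1/2 (full sibs share both parents — two paths of length 2: r = 2·(1/2)^2 = 1/2).
r to a first cousin = 1/8 (first cousins share one grandparent pair — two paths of length 4: r = 2·(1/2)^4 = 1/8).
Summing one r·B term per recipient: 1·0.5·0.435 + 1·0.125·0.337 = 0.259625.
0.259625 > 0.18: the indirect benefit exceeds the cost.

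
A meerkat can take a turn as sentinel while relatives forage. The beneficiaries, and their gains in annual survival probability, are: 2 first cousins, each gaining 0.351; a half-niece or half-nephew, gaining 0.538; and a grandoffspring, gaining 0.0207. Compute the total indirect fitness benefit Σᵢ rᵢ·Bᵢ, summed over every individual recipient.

0.160175

r to a first cousin = 0.125 (first cousins share one grandparent pair — two paths of length 4: r = 2·(1/2)^4 = 1/8).
r to a half-niece or half-nephew = 0.125 (half-aunt/uncle↔niece/nephew: one path of length 3: r = (1/2)^3 = 1/8).
r to a grandoffspring = 0.25 (two parent–offspring links: r = (1/2)^2 = 1/4).
Summing one r·B term per recipient: 2·0.125·0.351 + 1·0.125·0.538 + 1·0.25·0.0207 = 0.160175.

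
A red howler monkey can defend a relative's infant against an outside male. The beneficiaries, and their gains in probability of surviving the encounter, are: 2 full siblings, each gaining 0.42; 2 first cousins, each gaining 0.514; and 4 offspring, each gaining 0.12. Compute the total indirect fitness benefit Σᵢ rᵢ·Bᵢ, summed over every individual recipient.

r to a full sibling = 1/2 (full sibs share both parents — two paths of length 2: r = 2·(1/2)^2 = 1/2).
r to a first cousin = 1/8 (first cousins share one grandparent pair — two paths of length 4: r = 2·(1/2)^4 = 1/8).
r to an offspring = 0.5 (one parent–offspring link: r = (1/2)^1 = 1/2).
Summing one r·B term per recipient: 2·0.5·0.42 + 2·0.125·0.514 + 4·0.5·0.12 = 0.7885.

0.7885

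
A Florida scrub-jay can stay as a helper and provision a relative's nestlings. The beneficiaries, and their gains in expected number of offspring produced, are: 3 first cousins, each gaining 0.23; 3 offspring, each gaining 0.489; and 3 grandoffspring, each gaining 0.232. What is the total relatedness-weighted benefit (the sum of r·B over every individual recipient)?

0.99375

r to a first cousin = 0.125 (first cousins share one grandparent pair — two paths of length 4: r = 2·(1/2)^4 = 1/8).
r to an offspring = 0.5 (one parent–offspring link: r = (1/2)^1 = 1/2).
r to a grandoffspring = 1/4 (two parent–offspring links: r = (1/2)^2 = 1/4).
Summing one r·B term per recipient: 3·0.125·0.23 + 3·0.5·0.489 + 3·0.25·0.232 = 0.99375.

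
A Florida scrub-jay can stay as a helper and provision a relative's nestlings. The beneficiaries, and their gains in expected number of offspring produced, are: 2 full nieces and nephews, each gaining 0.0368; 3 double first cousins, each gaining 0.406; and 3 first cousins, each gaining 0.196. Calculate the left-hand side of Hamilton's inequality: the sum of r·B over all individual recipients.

r to a full niece or nephew = 0.25 (full aunt/uncle↔niece/nephew: two paths of length 3 through the shared grandparent pair: r = 2·(1/2)^3 = 1/4).
r to a double first cousin = 0.25 (double first cousins share both grandparent pairs — four paths of length 4: r = 4·(1/2)^4 = 1/4).
r to a first cousin = 1/8 (first cousins share one grandparent pair — two paths of length 4: r = 2·(1/2)^4 = 1/8).
Summing one r·B term per recipient: 2·0.25·0.0368 + 3·0.25·0.406 + 3·0.125·0.196 = 0.3964.

0.3964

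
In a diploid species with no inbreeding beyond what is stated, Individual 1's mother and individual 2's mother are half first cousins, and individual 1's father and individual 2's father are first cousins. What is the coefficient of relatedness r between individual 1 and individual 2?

Wright's path rule: contributions from independent ancestry routes add.
Individual 1 and individual 2 are related in two ways: half second cousins through their mothers (r = 1/64) and second cousins through their fathers (r = 1/32).
r = 1/64 + 1/32 = 3/64 = 0.046875.

0.046875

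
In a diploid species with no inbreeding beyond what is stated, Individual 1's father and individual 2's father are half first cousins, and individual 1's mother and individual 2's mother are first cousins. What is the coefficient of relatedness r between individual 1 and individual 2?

Independent pedigree routes through distinct common ancestors add.
Individual 1 and individual 2 are related in two ways: half second cousins through their fathers (r = 1/64) and second cousins through their mothers (r = 1/32).
r = 1/64 + 1/32 = 3/64 = 0.046875.

0.046875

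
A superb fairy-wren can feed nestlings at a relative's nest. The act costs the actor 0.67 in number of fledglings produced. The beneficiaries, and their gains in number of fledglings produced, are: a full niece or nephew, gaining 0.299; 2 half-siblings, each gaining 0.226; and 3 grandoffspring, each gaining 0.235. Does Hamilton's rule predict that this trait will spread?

No

Hamilton's rule: the trait is favored when the sum of r·B over every recipient exceeds the actor's cost C.
r to a full niece or nephew = 1/4 (full aunt/uncle↔niece/nephew: two paths of length 3 through the shared grandparent pair: r = 2·(1/2)^3 = 1/4).
r to a half-sibling = 1/4 (half-sibs share one parent — one path of length 2: r = (1/2)^2 = 1/4).
r to a grandoffspring = 0.25 (two parent–offspring links: r = (1/2)^2 = 1/4).
Summing one r·B term per recipient: 1·0.25·0.299 + 2·0.25·0.226 + 3·0.25·0.235 = 0.364.
0.364 < 0.67: the indirect benefit is less than the cost.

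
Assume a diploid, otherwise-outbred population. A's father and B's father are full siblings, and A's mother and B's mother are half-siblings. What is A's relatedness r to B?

With two independent routes of shared ancestry, r is the sum of the two contributions.
A and B are related in two ways: first cousins through their fathers (r = 1/8) and half first cousins through their mothers (r = 1/16).
r = 1/8 + 1/16 = 3/16 = 0.1875.

0.1875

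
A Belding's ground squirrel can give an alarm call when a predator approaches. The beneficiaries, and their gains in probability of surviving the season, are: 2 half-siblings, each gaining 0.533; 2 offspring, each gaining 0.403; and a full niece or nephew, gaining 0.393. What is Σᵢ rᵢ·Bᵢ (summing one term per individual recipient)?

0.76775

r to a half-sibling = 1/4 (half-sibs share one parent — one path of length 2: r = (1/2)^2 = 1/4).
r to an offspring = 0.5 (one parent–offspring link: r = (1/2)^1 = 1/2).
r to a full niece or nephew = 1/4 (full aunt/uncle↔niece/nephew: two paths of length 3 through the shared grandparent pair: r = 2·(1/2)^3 = 1/4).
Summing one r·B term per recipient: 2·0.25·0.533 + 2·0.5·0.403 + 1·0.25·0.393 = 0.76775.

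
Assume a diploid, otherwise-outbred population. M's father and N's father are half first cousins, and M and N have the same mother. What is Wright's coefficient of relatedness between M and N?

0.265625

With two independent routes of shared ancestry, r is the sum of the two contributions.
M and N are related in two ways: half second cousins through their fathers (r = 1/64) and half-sibs through their shared mother (r = 1/4).
r = 1/64 + 1/4 = 0.265625.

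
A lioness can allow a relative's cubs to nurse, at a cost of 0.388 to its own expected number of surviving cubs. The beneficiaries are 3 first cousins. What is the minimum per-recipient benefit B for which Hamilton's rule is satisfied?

1.0347

r to a first cousin = 0.125 (first cousins share one grandparent pair — two paths of length 4: r = 2·(1/2)^4 = 1/8).
Hamilton's rule with n recipients of equal r: n·r·B > C, so B > C/(n·r) = 0.388/(3·0.125) = 1.0347.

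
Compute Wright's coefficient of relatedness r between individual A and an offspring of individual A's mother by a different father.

0.25

Each parent–offspring link contributes a factor of 1/2, and independent paths through distinct common ancestors add.
Half-sibs share one parent — one path of length 2: r = (1/2)^2 = 1/4.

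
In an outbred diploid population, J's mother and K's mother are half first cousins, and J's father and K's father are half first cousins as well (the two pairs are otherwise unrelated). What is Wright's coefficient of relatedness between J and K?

0.03125

Relatedness sums over independent paths through distinct common ancestors.
J and K are related in two ways: half second cousins through their mothers (r = 1/64) and half second cousins through their fathers (r = 1/64).
r = 1/64 + 1/64 = 0.03125.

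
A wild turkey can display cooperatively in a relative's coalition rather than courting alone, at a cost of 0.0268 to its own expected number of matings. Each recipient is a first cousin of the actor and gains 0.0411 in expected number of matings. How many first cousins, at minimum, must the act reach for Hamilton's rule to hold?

6

r to a first cousin = 0.125 (first cousins share one grandparent pair — two paths of length 4: r = 2·(1/2)^4 = 1/8).
Hamilton's rule: n·r·B > C  ⇒  n > C/(r·B) = 0.0268/(0.125·0.0411) = 5.217.
The smallest integer exceeding 5.217 is 6.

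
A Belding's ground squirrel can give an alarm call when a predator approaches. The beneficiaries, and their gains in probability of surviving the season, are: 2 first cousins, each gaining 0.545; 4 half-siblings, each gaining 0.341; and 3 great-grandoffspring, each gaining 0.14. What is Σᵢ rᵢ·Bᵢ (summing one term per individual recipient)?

r to a first cousin = 0.125 (first cousins share one grandparent pair — two paths of length 4: r = 2·(1/2)^4 = 1/8).
r to a half-sibling = 0.25 (half-sibs share one parent — one path of length 2: r = (1/2)^2 = 1/4).
r to a great-grandoffspring = 0.125 (three parent–offspring links: r = (1/2)^3 = 1/8).
Summing one r·B term per recipient: 2·0.125·0.545 + 4·0.25·0.341 + 3·0.125·0.14 = 0.52975.

0.52975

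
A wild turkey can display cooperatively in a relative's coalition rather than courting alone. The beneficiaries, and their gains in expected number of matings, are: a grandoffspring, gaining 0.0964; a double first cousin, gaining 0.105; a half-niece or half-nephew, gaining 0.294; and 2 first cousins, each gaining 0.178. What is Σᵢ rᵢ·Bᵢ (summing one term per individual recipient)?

0.1316

r to a grandoffspring = 1/4 (two parent–offspring links: r = (1/2)^2 = 1/4).
r to a double first cousin = 0.25 (double first cousins share both grandparent pairs — four paths of length 4: r = 4·(1/2)^4 = 1/4).
r to a half-niece or half-nephew = 1/8 (half-aunt/uncle↔niece/nephew: one path of length 3: r = (1/2)^3 = 1/8).
r to a first cousin = 0.125 (first cousins share one grandparent pair — two paths of length 4: r = 2·(1/2)^4 = 1/8).
Summing one r·B term per recipient: 1·0.25·0.0964 + 1·0.25·0.105 + 1·0.125·0.294 + 2·0.125·0.178 = 0.1316.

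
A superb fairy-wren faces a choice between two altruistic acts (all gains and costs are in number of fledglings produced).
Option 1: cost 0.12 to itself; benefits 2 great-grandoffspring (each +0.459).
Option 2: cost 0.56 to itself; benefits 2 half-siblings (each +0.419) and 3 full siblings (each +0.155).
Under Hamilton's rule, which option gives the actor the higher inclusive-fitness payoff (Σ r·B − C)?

Option 1: r to a great-grandoffspring = 0.125.
Option 1: Σ r·B − C = (2·0.125·0.459) − 0.12 = -0.00525.
Option 2: r to a half-sibling = 0.25.
Option 2: r to a full sibling = 0.5.
Option 2: Σ r·B − C = (2·0.25·0.419 + 3·0.5·0.155) − 0.56 = -0.118.
Option 1 has the higher net inclusive-fitness payoff.

Option 1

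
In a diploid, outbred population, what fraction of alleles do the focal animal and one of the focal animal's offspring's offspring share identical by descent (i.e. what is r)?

Each parent–offspring link contributes a factor of 1/2, and independent paths through distinct common ancestors add.
Two parent–offspring links: r = (1/2)^2 = 1/4.

0.25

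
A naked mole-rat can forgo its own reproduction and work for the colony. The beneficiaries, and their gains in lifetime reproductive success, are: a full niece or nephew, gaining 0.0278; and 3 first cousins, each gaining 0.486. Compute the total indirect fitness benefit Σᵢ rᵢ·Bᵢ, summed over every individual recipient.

0.1892

r to a full niece or nephew = 1/4 (full aunt/uncle↔niece/nephew: two paths of length 3 through the shared grandparent pair: r = 2·(1/2)^3 = 1/4).
r to a first cousin = 0.125 (first cousins share one grandparent pair — two paths of length 4: r = 2·(1/2)^4 = 1/8).
Summing one r·B term per recipient: 1·0.25·0.0278 + 3·0.125·0.486 = 0.1892.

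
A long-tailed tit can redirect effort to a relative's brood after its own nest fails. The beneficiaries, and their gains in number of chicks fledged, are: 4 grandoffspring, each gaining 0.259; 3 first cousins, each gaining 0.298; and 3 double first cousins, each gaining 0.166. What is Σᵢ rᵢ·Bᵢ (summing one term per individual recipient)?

r to a grandoffspring = 1/4 (two parent–offspring links: r = (1/2)^2 = 1/4).
r to a first cousin = 0.125 (first cousins share one grandparent pair — two paths of length 4: r = 2·(1/2)^4 = 1/8).
r to a double first cousin = 0.25 (double first cousins share both grandparent pairs — four paths of length 4: r = 4·(1/2)^4 = 1/4).
Summing one r·B term per recipient: 4·0.25·0.259 + 3·0.125·0.298 + 3·0.25·0.166 = 0.49525.

0.49525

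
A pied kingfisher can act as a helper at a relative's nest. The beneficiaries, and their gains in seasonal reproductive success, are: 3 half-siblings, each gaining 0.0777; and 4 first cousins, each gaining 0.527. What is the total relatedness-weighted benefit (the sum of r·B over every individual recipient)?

r to a half-sibling = 0.25 (half-sibs share one parent — one path of length 2: r = (1/2)^2 = 1/4).
r to a first cousin = 0.125 (first cousins share one grandparent pair — two paths of length 4: r = 2·(1/2)^4 = 1/8).
Summing one r·B term per recipient: 3·0.25·0.0777 + 4·0.125·0.527 = 0.321775.

0.321775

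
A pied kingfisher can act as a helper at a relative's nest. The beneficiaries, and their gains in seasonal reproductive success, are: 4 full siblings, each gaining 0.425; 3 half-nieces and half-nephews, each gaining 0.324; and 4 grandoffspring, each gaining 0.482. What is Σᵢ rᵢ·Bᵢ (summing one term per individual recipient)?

r to a full sibling = 1/2 (full sibs share both parents — two paths of length 2: r = 2·(1/2)^2 = 1/2).
r to a half-niece or half-nephew = 1/8 (half-aunt/uncle↔niece/nephew: one path of length 3: r = (1/2)^3 = 1/8).
r to a grandoffspring = 0.25 (two parent–offspring links: r = (1/2)^2 = 1/4).
Summing one r·B term per recipient: 4·0.5·0.425 + 3·0.125·0.324 + 4·0.25·0.482 = 1.4535.

1.4535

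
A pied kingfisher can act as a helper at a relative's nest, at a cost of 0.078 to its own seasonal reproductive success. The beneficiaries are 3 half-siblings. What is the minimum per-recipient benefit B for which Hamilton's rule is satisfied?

r to a half-sibling = 1/4 (half-sibs share one parent — one path of length 2: r = (1/2)^2 = 1/4).
Hamilton's rule with n recipients of equal r: n·r·B > C, so B > C/(n·r) = 0.078/(3·0.25) = 0.104.

0.104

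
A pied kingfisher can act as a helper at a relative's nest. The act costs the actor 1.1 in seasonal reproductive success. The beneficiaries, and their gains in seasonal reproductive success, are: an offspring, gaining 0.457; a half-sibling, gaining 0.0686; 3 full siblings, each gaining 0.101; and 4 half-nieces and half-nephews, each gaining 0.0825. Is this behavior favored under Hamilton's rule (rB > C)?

No

Hamilton's rule: the trait is favored when the sum of r·B over every recipient exceeds the actor's cost C.
r to an offspring = 0.5 (one parent–offspring link: r = (1/2)^1 = 1/2).
r to a half-sibling = 1/4 (half-sibs share one parent — one path of length 2: r = (1/2)^2 = 1/4).
r to a full sibling = 0.5 (full sibs share both parents — two paths of length 2: r = 2·(1/2)^2 = 1/2).
r to a half-niece or half-nephew = 1/8 (half-aunt/uncle↔niece/nephew: one path of length 3: r = (1/2)^3 = 1/8).
Summing one r·B term per recipient: 1·0.5·0.457 + 1·0.25·0.0686 + 3·0.5·0.101 + 4·0.125·0.0825 = 0.4384.
0.4384 < 1.1: the indirect benefit is less than the cost.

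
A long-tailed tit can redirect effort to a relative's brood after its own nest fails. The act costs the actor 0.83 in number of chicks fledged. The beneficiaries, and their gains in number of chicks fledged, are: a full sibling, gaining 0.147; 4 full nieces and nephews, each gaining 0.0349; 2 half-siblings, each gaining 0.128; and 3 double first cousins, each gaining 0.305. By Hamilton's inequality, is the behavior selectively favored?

No

Hamilton's rule: the trait is favored when the sum of r·B over every recipient exceeds the actor's cost C.
r to a full sibling = 1/2 (full sibs share both parents — two paths of length 2: r = 2·(1/2)^2 = 1/2).
r to a full niece or nephew = 1/4 (full aunt/uncle↔niece/nephew: two paths of length 3 through the shared grandparent pair: r = 2·(1/2)^3 = 1/4).
r to a half-sibling = 1/4 (half-sibs share one parent — one path of length 2: r = (1/2)^2 = 1/4).
r to a double first cousin = 1/4 (double first cousins share both grandparent pairs — four paths of length 4: r = 4·(1/2)^4 = 1/4).
Summing one r·B term per recipient: 1·0.5·0.147 + 4·0.25·0.0349 + 2·0.25·0.128 + 3·0.25·0.305 = 0.40115.
0.40115 < 0.83: the indirect benefit is less than the cost.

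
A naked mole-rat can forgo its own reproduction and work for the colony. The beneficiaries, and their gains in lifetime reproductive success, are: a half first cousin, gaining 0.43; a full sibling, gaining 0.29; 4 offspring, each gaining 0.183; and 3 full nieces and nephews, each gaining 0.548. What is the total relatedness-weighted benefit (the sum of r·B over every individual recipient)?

0.948875

r to a half first cousin = 1/16 (half first cousins share one grandparent — one path of length 4: r = (1/2)^4 = 1/16).
r to a full sibling = 0.5 (full sibs share both parents — two paths of length 2: r = 2·(1/2)^2 = 1/2).
r to an offspring = 0.5 (one parent–offspring link: r = (1/2)^1 = 1/2).
r to a full niece or nephew = 0.25 (full aunt/uncle↔niece/nephew: two paths of length 3 through the shared grandparent pair: r = 2·(1/2)^3 = 1/4).
Summing one r·B term per recipient: 1·0.0625·0.43 + 1·0.5·0.29 + 4·0.5·0.183 + 3·0.25·0.548 = 0.948875.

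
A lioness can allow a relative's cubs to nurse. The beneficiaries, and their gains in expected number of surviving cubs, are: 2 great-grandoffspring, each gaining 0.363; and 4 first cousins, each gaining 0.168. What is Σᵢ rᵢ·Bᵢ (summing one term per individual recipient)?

r to a great-grandoffspring = 1/8 (three parent–offspring links: r = (1/2)^3 = 1/8).
r to a first cousin = 0.125 (first cousins share one grandparent pair — two paths of length 4: r = 2·(1/2)^4 = 1/8).
Summing one r·B term per recipient: 2·0.125·0.363 + 4·0.125·0.168 = 0.17475.

0.17475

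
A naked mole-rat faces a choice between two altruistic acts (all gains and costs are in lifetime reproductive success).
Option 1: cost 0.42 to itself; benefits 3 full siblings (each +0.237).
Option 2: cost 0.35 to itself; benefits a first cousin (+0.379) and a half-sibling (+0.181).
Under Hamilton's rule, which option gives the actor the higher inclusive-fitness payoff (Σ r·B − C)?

Option 1

Option 1: r to a full sibling = 0.5.
Option 1: Σ r·B − C = (3·0.5·0.237) − 0.42 = -0.0645.
Option 2: r to a first cousin = 0.125.
Option 2: r to a half-sibling = 0.25.
Option 2: Σ r·B − C = (1·0.125·0.379 + 1·0.25·0.181) − 0.35 = -0.257375.
Option 1 has the higher net inclusive-fitness payoff.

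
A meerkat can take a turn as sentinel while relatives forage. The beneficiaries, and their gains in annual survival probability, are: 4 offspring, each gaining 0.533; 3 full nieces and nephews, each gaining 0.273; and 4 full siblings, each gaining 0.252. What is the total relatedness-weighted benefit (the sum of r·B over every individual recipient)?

r to an offspring = 1/2 (one parent–offspring link: r = (1/2)^1 = 1/2).
r to a full niece or nephew = 1/4 (full aunt/uncle↔niece/nephew: two paths of length 3 through the shared grandparent pair: r = 2·(1/2)^3 = 1/4).
r to a full sibling = 1/2 (full sibs share both parents — two paths of length 2: r = 2·(1/2)^2 = 1/2).
Summing one r·B term per recipient: 4·0.5·0.533 + 3·0.25·0.273 + 4·0.5·0.252 = 1.77475.

1.77475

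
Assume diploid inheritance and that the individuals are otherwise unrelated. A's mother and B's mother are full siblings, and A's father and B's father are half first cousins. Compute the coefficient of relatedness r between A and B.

Relatedness sums over independent paths through distinct common ancestors.
A and B are related in two ways: first cousins through their mothers (r = 1/8) and half second cousins through their fathers (r = 1/64).
r = 1/8 + 1/64 = 9/64 = 0.140625.

0.140625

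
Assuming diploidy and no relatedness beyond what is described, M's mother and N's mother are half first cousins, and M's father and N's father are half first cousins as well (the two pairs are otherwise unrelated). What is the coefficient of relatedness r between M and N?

Independent pedigree routes through distinct common ancestors add.
M and N are related in two ways: half second cousins through their mothers (r = 1/64) and half second cousins through their fathers (r = 1/64).
r = 1/64 + 1/64 = 1/32 = 0.03125.

0.03125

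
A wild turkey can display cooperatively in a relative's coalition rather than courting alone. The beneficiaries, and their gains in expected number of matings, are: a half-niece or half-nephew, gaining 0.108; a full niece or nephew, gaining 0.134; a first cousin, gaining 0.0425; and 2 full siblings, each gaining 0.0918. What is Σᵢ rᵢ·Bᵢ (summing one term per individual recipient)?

0.1441125

r to a half-niece or half-nephew = 1/8 (half-aunt/uncle↔niece/nephew: one path of length 3: r = (1/2)^3 = 1/8).
r to a full niece or nephew = 1/4 (full aunt/uncle↔niece/nephew: two paths of length 3 through the shared grandparent pair: r = 2·(1/2)^3 = 1/4).
r to a first cousin = 1/8 (first cousins share one grandparent pair — two paths of length 4: r = 2·(1/2)^4 = 1/8).
r to a full sibling = 1/2 (full sibs share both parents — two paths of length 2: r = 2·(1/2)^2 = 1/2).
Summing one r·B term per recipient: 1·0.125·0.108 + 1·0.25·0.134 + 1·0.125·0.0425 + 2·0.5·0.0918 = 0.1441125.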